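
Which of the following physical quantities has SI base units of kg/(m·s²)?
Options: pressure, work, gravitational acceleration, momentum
Checking the SI base units of each option:
  pressure (P = F/A): kg/(m·s²)  ✓ matches
  work (W = Fd): kg·m²/s²  ✗
  gravitational acceleration (g = GM/r²): m/s²  ✗
  momentum (p = mv): kg·m/s  ✗

Only pressure has units kg/(m·s²).

Answer: pressure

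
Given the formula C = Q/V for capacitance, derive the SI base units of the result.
Units of each symbol in C = Q/V:
  Q (charge, in coulombs): s·A
  V (voltage, in volts): kg·m²/(s³·A)  → in the denominator, contributes s³·A/(kg·m²)

Multiplying the contributions: [s·A] · [s³·A/(kg·m²)]
Adding exponents of each base unit: kg: -1, m: -2, s: 4, A: 2
SI base units of capacitance: s⁴·A²/(kg·m²)

Answer: s⁴·A²/(kg·m²)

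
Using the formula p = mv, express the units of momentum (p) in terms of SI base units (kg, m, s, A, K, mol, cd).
Units of each symbol in p = mv:
  m (mass): kg
  v (velocity): m/s

Multiplying the contributions: [kg] · [m/s]
Adding exponents of each base unit: kg: 1, m: 1, s: -1
SI base units of momentum: kg·m/s

Answer: kg·m/s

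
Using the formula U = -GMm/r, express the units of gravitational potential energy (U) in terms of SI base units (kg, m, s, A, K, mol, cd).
Units of each symbol in U = -GMm/r:
  G (gravitational constant): m³/(kg·s²)
  M (mass): kg
  m (mass): kg
  r (distance): m  → in the denominator, contributes 1/m
  The minus sign does not affect the units.

Multiplying the contributions: [m³/(kg·s²)] · [kg] · [kg] · [1/m]
Adding exponents of each base unit: kg: 1, m: 2, s: -2
SI base units of gravitational potential energy: kg·m²/s²

Answer: kg·m²/s²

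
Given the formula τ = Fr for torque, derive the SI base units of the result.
Units of each symbol in τ = Fr:
  F (force): kg·m/s²
  r (lever arm): m

Multiplying the contributions: [kg·m/s²] · [m]
Adding exponents of each base unit: kg: 1, m: 2, s: -2
SI base units of torque: kg·m²/s²

Answer: kg·m²/s²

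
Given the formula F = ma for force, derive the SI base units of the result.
Units of each symbol in F = ma:
  m (mass): kg
  a (acceleration): m/s²

Multiplying the contributions: [kg] · [m/s²]
Adding exponents of each base unit: kg: 1, m: 1, s: -2
SI base units of force: kg·m/s²

Answer: kg·m/s²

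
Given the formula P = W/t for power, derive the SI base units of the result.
Units of each symbol in P = W/t:
  W (work): kg·m²/s²
  t (time): s  → in the denominator, contributes 1/s

Multiplying the contributions: [kg·m²/s²] · [1/s]
Adding exponents of each base unit: kg: 1, m: 2, s: -3
SI base units of power: kg·m²/s³

Answer: kg·m²/s³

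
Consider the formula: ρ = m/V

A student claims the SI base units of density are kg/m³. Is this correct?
Units of each symbol in ρ = m/V:
  m (mass): kg
  V (volume): m³  → in the denominator, contributes 1/m³

Multiplying the contributions: [kg] · [1/m³]
Adding exponents of each base unit: kg: 1, m: -3
SI base units of density: kg/m³

The claimed units kg/m³ match the derived units, so the claim is correct.

Answer: Yes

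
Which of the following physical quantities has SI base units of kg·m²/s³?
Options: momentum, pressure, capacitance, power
Checking the SI base units of each option:
  momentum (p = mv): kg·m/s  ✗
  pressure (P = F/A): kg/(m·s²)  ✗
  capacitance (C = Q/V): s⁴·A²/(kg·m²)  ✗
  power (P = W/t): kg·m²/s³  ✓ matches

Only power has units kg·m²/s³.

Answer: power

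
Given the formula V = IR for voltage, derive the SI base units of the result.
Units of each symbol in V = IR:
  I (current): A
  R (resistance, in ohms): kg·m²/(s³·A²)

Multiplying the contributions: [A] · [kg·m²/(s³·A²)]
Adding exponents of each base unit: kg: 1, m: 2, s: -3, A: -1
SI base units of voltage: kg·m²/(s³·A)

Answer: kg·m²/(s³·A)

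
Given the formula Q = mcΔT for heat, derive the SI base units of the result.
Units of each symbol in Q = mcΔT:
  m (mass): kg
  c (specific heat capacity, in J/(kg·K)): m²/(s²·K)
  ΔT (temperature change): K

Multiplying the contributions: [kg] · [m²/(s²·K)] · [K]
Adding exponents of each base unit: kg: 1, m: 2, s: -2
SI base units of heat: kg·m²/s²

Answer: kg·m²/s²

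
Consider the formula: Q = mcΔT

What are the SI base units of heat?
Units of each symbol in Q = mcΔT:
  m (mass): kg
  c (specific heat capacity, in J/(kg·K)): m²/(s²·K)
  ΔT (temperature change): K

Multiplying the contributions: [kg] · [m²/(s²·K)] · [K]
Adding exponents of each base unit: kg: 1, m: 2, s: -2
SI base units of heat: kg·m²/s²

Answer: kg·m²/s²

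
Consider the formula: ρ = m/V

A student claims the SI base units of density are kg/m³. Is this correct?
Units of each symbol in ρ = m/V:
  m (mass): kg
  V (volume): m³  → in the denominator, contributes 1/m³

Multiplying the contributions: [kg] · [1/m³]
Adding exponents of each base unit: kg: 1, m: -3
SI base units of density: kg/m³

The claimed units kg/m³ match the derived units, so the claim is correct.

Answer: Yes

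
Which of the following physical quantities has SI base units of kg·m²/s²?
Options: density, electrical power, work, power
Checking the SI base units of each option:
  density (ρ = m/V): kg/m³  ✗
  electrical power (P = IV): kg·m²/s³  ✗
  work (W = Fd): kg·m²/s²  ✓ matches
  power (P = W/t): kg·m²/s³  ✗

Only work has units kg·m²/s².

Answer: work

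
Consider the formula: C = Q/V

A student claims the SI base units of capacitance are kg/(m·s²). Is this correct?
Units of each symbol in C = Q/V:
  Q (charge, in coulombs): s·A
  V (voltage, in volts): kg·m²/(s³·A)  → in the denominator, contributes s³·A/(kg·m²)

Multiplying the contributions: [s·A] · [s³·A/(kg·m²)]
Adding exponents of each base unit: kg: -1, m: -2, s: 4, A: 2
SI base units of capacitance: s⁴·A²/(kg·m²)

The claimed units kg/(m·s²) (exponents kg: 1, m: -1, s: -2) do not match the derived units s⁴·A²/(kg·m²) (exponents kg: -1, m: -2, s: 4, A: 2), so the claim is incorrect.

Answer: No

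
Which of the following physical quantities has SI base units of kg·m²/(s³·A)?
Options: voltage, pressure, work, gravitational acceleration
Checking the SI base units of each option:
  voltage (V = IR): kg·m²/(s³·A)  ✓ matches
  pressure (P = F/A): kg/(m·s²)  ✗
  work (W = Fd): kg·m²/s²  ✗
  gravitational acceleration (g = GM/r²): m/s²  ✗

Only voltage has units kg·m²/(s³·A).

Answer: voltage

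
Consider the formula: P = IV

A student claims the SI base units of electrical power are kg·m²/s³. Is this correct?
Units of each symbol in P = IV:
  I (current): A
  V (voltage, in volts): kg·m²/(s³·A)

Multiplying the contributions: [A] · [kg·m²/(s³·A)]
Adding exponents of each base unit: kg: 1, m: 2, s: -3
SI base units of electrical power: kg·m²/s³

The claimed units kg·m²/s³ match the derived units, so the claim is correct.

Answer: Yes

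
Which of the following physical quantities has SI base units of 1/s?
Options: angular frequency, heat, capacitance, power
Checking the SI base units of each option:
  angular frequency (ω = 2πf): 1/s  ✓ matches
  heat (Q = mcΔT): kg·m²/s²  ✗
  capacitance (C = Q/V): s⁴·A²/(kg·m²)  ✗
  power (P = W/t): kg·m²/s³  ✗

Only angular frequency has units 1/s.

Answer: angular frequency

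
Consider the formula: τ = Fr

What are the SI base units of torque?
Units of each symbol in τ = Fr:
  F (force): kg·m/s²
  r (lever arm): m

Multiplying the contributions: [kg·m/s²] · [m]
Adding exponents of each base unit: kg: 1, m: 2, s: -2
SI base units of torque: kg·m²/s²

Answer: kg·m²/s²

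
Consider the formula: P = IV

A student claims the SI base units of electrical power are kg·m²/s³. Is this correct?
Units of each symbol in P = IV:
  I (current): A
  V (voltage, in volts): kg·m²/(s³·A)

Multiplying the contributions: [A] · [kg·m²/(s³·A)]
Adding exponents of each base unit: kg: 1, m: 2, s: -3
SI base units of electrical power: kg·m²/s³

The claimed units kg·m²/s³ match the derived units, so the claim is correct.

Answer: Yes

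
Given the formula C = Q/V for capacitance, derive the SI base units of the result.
Units of each symbol in C = Q/V:
  Q (charge, in coulombs): s·A
  V (voltage, in volts): kg·m²/(s³·A)  → in the denominator, contributes s³·A/(kg·m²)

Multiplying the contributions: [s·A] · [s³·A/(kg·m²)]
Adding exponents of each base unit: kg: -1, m: -2, s: 4, A: 2
SI base units of capacitance: s⁴·A²/(kg·m²)

Answer: s⁴·A²/(kg·m²)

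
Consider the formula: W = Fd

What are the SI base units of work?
Units of each symbol in W = Fd:
  F (force): kg·m/s²
  d (displacement): m

Multiplying the contributions: [kg·m/s²] · [m]
Adding exponents of each base unit: kg: 1, m: 2, s: -2
SI base units of work: kg·m²/s²

Answer: kg·m²/s²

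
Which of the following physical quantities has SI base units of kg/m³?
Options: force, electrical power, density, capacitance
Checking the SI base units of each option:
  force (F = ma): kg·m/s²  ✗
  electrical power (P = IV): kg·m²/s³  ✗
  density (ρ = m/V): kg/m³  ✓ matches
  capacitance (C = Q/V): s⁴·A²/(kg·m²)  ✗

Only density has units kg/m³.

Answer: density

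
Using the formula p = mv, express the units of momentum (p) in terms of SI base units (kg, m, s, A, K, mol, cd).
Units of each symbol in p = mv:
  m (mass): kg
  v (velocity): m/s

Multiplying the contributions: [kg] · [m/s]
Adding exponents of each base unit: kg: 1, m: 1, s: -1
SI base units of momentum: kg·m/s

Answer: kg·m/s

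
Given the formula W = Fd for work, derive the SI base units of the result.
Units of each symbol in W = Fd:
  F (force): kg·m/s²
  d (displacement): m

Multiplying the contributions: [kg·m/s²] · [m]
Adding exponents of each base unit: kg: 1, m: 2, s: -2
SI base units of work: kg·m²/s²

Answer: kg·m²/s²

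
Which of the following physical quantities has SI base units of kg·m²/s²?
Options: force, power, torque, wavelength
Checking the SI base units of each option:
  force (F = ma): kg·m/s²  ✗
  power (P = W/t): kg·m²/s³  ✗
  torque (τ = Fr): kg·m²/s²  ✓ matches
  wavelength (λ = v/f): m  ✗

Only torque has units kg·m²/s².

Answer: torque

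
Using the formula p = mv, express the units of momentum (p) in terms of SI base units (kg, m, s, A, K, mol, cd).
Units of each symbol in p = mv:
  m (mass): kg
  v (velocity): m/s

Multiplying the contributions: [kg] · [m/s]
Adding exponents of each base unit: kg: 1, m: 1, s: -1
SI base units of momentum: kg·m/s

Answer: kg·m/s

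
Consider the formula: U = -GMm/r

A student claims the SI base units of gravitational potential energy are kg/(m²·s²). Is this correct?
Units of each symbol in U = -GMm/r:
  G (gravitational constant): m³/(kg·s²)
  M (mass): kg
  m (mass): kg
  r (distance): m  → in the denominator, contributes 1/m
  The minus sign does not affect the units.

Multiplying the contributions: [m³/(kg·s²)] · [kg] · [kg] · [1/m]
Adding exponents of each base unit: kg: 1, m: 2, s: -2
SI base units of gravitational potential energy: kg·m²/s²

The claimed units kg/(m²·s²) (exponents kg: 1, m: -2, s: -2) do not match the derived units kg·m²/s² (exponents kg: 1, m: 2, s: -2), so the claim is incorrect.

Answer: No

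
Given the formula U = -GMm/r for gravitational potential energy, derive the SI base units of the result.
Units of each symbol in U = -GMm/r:
  G (gravitational constant): m³/(kg·s²)
  M (mass): kg
  m (mass): kg
  r (distance): m  → in the denominator, contributes 1/m
  The minus sign does not affect the units.

Multiplying the contributions: [m³/(kg·s²)] · [kg] · [kg] · [1/m]
Adding exponents of each base unit: kg: 1, m: 2, s: -2
SI base units of gravitational potential energy: kg·m²/s²

Answer: kg·m²/s²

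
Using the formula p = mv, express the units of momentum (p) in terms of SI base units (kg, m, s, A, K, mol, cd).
Units of each symbol in p = mv:
  m (mass): kg
  v (velocity): m/s

Multiplying the contributions: [kg] · [m/s]
Adding exponents of each base unit: kg: 1, m: 1, s: -1
SI base units of momentum: kg·m/s

Answer: kg·m/s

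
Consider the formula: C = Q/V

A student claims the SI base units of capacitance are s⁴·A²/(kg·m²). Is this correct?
Units of each symbol in C = Q/V:
  Q (charge, in coulombs): s·A
  V (voltage, in volts): kg·m²/(s³·A)  → in the denominator, contributes s³·A/(kg·m²)

Multiplying the contributions: [s·A] · [s³·A/(kg·m²)]
Adding exponents of each base unit: kg: -1, m: -2, s: 4, A: 2
SI base units of capacitance: s⁴·A²/(kg·m²)

The claimed units s⁴·A²/(kg·m²) match the derived units, so the claim is correct.

Answer: Yes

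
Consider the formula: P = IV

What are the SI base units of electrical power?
Units of each symbol in P = IV:
  I (current): A
  V (voltage, in volts): kg·m²/(s³·A)

Multiplying the contributions: [A] · [kg·m²/(s³·A)]
Adding exponents of each base unit: kg: 1, m: 2, s: -3
SI base units of electrical power: kg·m²/s³

Answer: kg·m²/s³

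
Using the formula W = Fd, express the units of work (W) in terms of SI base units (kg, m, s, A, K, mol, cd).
Units of each symbol in W = Fd:
  F (force): kg·m/s²
  d (displacement): m

Multiplying the contributions: [kg·m/s²] · [m]
Adding exponents of each base unit: kg: 1, m: 2, s: -2
SI base units of work: kg·m²/s²

Answer: kg·m²/s²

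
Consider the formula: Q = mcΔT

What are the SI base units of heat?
Units of each symbol in Q = mcΔT:
  m (mass): kg
  c (specific heat capacity, in J/(kg·K)): m²/(s²·K)
  ΔT (temperature change): K

Multiplying the contributions: [kg] · [m²/(s²·K)] · [K]
Adding exponents of each base unit: kg: 1, m: 2, s: -2
SI base units of heat: kg·m²/s²

Answer: kg·m²/s²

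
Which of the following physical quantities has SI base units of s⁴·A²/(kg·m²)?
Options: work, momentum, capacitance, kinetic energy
Checking the SI base units of each option:
  work (W = Fd): kg·m²/s²  ✗
  momentum (p = mv): kg·m/s  ✗
  capacitance (C = Q/V): s⁴·A²/(kg·m²)  ✓ matches
  kinetic energy (E = ½mv²): kg·m²/s²  ✗

Only capacitance has units s⁴·A²/(kg·m²).

Answer: capacitance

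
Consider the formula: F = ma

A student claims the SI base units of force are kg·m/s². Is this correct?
Units of each symbol in F = ma:
  m (mass): kg
  a (acceleration): m/s²

Multiplying the contributions: [kg] · [m/s²]
Adding exponents of each base unit: kg: 1, m: 1, s: -2
SI base units of force: kg·m/s²

The claimed units kg·m/s² match the derived units, so the claim is correct.

Answer: Yes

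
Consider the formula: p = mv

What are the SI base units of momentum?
Units of each symbol in p = mv:
  m (mass): kg
  v (velocity): m/s

Multiplying the contributions: [kg] · [m/s]
Adding exponents of each base unit: kg: 1, m: 1, s: -1
SI base units of momentum: kg·m/s

Answer: kg·m/s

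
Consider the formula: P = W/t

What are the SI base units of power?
Units of each symbol in P = W/t:
  W (work): kg·m²/s²
  t (time): s  → in the denominator, contributes 1/s

Multiplying the contributions: [kg·m²/s²] · [1/s]
Adding exponents of each base unit: kg: 1, m: 2, s: -3
SI base units of power: kg·m²/s³

Answer: kg·m²/s³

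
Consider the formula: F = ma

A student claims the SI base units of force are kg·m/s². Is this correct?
Units of each symbol in F = ma:
  m (mass): kg
  a (acceleration): m/s²

Multiplying the contributions: [kg] · [m/s²]
Adding exponents of each base unit: kg: 1, m: 1, s: -2
SI base units of force: kg·m/s²

The claimed units kg·m/s² match the derived units, so the claim is correct.

Answer: Yes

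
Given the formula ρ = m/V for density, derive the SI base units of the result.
Units of each symbol in ρ = m/V:
  m (mass): kg
  V (volume): m³  → in the denominator, contributes 1/m³

Multiplying the contributions: [kg] · [1/m³]
Adding exponents of each base unit: kg: 1, m: -3
SI base units of density: kg/m³

Answer: kg/m³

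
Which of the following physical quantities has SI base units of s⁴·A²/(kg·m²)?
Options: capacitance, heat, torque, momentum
Checking the SI base units of each option:
  capacitance (C = Q/V): s⁴·A²/(kg·m²)  ✓ matches
  heat (Q = mcΔT): kg·m²/s²  ✗
  torque (τ = Fr): kg·m²/s²  ✗
  momentum (p = mv): kg·m/s  ✗

Only capacitance has units s⁴·A²/(kg·m²).

Answer: capacitance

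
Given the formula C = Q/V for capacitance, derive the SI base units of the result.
Units of each symbol in C = Q/V:
  Q (charge, in coulombs): s·A
  V (voltage, in volts): kg·m²/(s³·A)  → in the denominator, contributes s³·A/(kg·m²)

Multiplying the contributions: [s·A] · [s³·A/(kg·m²)]
Adding exponents of each base unit: kg: -1, m: -2, s: 4, A: 2
SI base units of capacitance: s⁴·A²/(kg·m²)

Answer: s⁴·A²/(kg·m²)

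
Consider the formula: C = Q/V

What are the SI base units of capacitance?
Units of each symbol in C = Q/V:
  Q (charge, in coulombs): s·A
  V (voltage, in volts): kg·m²/(s³·A)  → in the denominator, contributes s³·A/(kg·m²)

Multiplying the contributions: [s·A] · [s³·A/(kg·m²)]
Adding exponents of each base unit: kg: -1, m: -2, s: 4, A: 2
SI base units of capacitance: s⁴·A²/(kg·m²)

Answer: s⁴·A²/(kg·m²)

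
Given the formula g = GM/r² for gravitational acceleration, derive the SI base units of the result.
Units of each symbol in g = GM/r²:
  G (gravitational constant): m³/(kg·s²)
  M (mass): kg
  r (distance): m  → to the power 2 in the denominator, contributes 1/m²

Multiplying the contributions: [m³/(kg·s²)] · [kg] · [1/m²]
Adding exponents of each base unit: m: 1, s: -2
SI base units of gravitational acceleration: m/s²

Answer: m/s²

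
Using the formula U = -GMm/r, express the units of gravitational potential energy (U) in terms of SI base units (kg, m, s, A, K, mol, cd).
Units of each symbol in U = -GMm/r:
  G (gravitational constant): m³/(kg·s²)
  M (mass): kg
  m (mass): kg
  r (distance): m  → in the denominator, contributes 1/m
  The minus sign does not affect the units.

Multiplying the contributions: [m³/(kg·s²)] · [kg] · [kg] · [1/m]
Adding exponents of each base unit: kg: 1, m: 2, s: -2
SI base units of gravitational potential energy: kg·m²/s²

Answer: kg·m²/s²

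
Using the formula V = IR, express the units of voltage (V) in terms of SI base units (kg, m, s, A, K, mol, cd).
Units of each symbol in V = IR:
  I (current): A
  R (resistance, in ohms): kg·m²/(s³·A²)

Multiplying the contributions: [A] · [kg·m²/(s³·A²)]
Adding exponents of each base unit: kg: 1, m: 2, s: -3, A: -1
SI base units of voltage: kg·m²/(s³·A)

Answer: kg·m²/(s³·A)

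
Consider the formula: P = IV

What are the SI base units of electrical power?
Units of each symbol in P = IV:
  I (current): A
  V (voltage, in volts): kg·m²/(s³·A)

Multiplying the contributions: [A] · [kg·m²/(s³·A)]
Adding exponents of each base unit: kg: 1, m: 2, s: -3
SI base units of electrical power: kg·m²/s³

Answer: kg·m²/s³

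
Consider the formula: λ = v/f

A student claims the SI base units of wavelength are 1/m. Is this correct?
Units of each symbol in λ = v/f:
  v (wave speed): m/s
  f (frequency): 1/s  → in the denominator, contributes s

Multiplying the contributions: [m/s] · [s]
Adding exponents of each base unit: m: 1
SI base units of wavelength: m

The claimed units 1/m (exponents m: -1) do not match the derived units m (exponents m: 1), so the claim is incorrect.

Answer: No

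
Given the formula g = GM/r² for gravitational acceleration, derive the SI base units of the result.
Units of each symbol in g = GM/r²:
  G (gravitational constant): m³/(kg·s²)
  M (mass): kg
  r (distance): m  → to the power 2 in the denominator, contributes 1/m²

Multiplying the contributions: [m³/(kg·s²)] · [kg] · [1/m²]
Adding exponents of each base unit: m: 1, s: -2
SI base units of gravitational acceleration: m/s²

Answer: m/s²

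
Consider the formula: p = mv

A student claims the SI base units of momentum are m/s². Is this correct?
Units of each symbol in p = mv:
  m (mass): kg
  v (velocity): m/s

Multiplying the contributions: [kg] · [m/s]
Adding exponents of each base unit: kg: 1, m: 1, s: -1
SI base units of momentum: kg·m/s

The claimed units m/s² (exponents m: 1, s: -2) do not match the derived units kg·m/s (exponents kg: 1, m: 1, s: -1), so the claim is incorrect.

Answer: No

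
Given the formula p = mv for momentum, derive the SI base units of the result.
Units of each symbol in p = mv:
  m (mass): kg
  v (velocity): m/s

Multiplying the contributions: [kg] · [m/s]
Adding exponents of each base unit: kg: 1, m: 1, s: -1
SI base units of momentum: kg·m/s

Answer: kg·m/s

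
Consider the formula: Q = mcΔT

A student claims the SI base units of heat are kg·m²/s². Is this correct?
Units of each symbol in Q = mcΔT:
  m (mass): kg
  c (specific heat capacity, in J/(kg·K)): m²/(s²·K)
  ΔT (temperature change): K

Multiplying the contributions: [kg] · [m²/(s²·K)] · [K]
Adding exponents of each base unit: kg: 1, m: 2, s: -2
SI base units of heat: kg·m²/s²

The claimed units kg·m²/s² match the derived units, so the claim is correct.

Answer: Yes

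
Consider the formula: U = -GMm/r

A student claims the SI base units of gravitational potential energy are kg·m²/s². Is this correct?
Units of each symbol in U = -GMm/r:
  G (gravitational constant): m³/(kg·s²)
  M (mass): kg
  m (mass): kg
  r (distance): m  → in the denominator, contributes 1/m
  The minus sign does not affect the units.

Multiplying the contributions: [m³/(kg·s²)] · [kg] · [kg] · [1/m]
Adding exponents of each base unit: kg: 1, m: 2, s: -2
SI base units of gravitational potential energy: kg·m²/s²

The claimed units kg·m²/s² match the derived units, so the claim is correct.

Answer: Yes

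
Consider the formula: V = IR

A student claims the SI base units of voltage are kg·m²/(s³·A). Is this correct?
Units of each symbol in V = IR:
  I (current): A
  R (resistance, in ohms): kg·m²/(s³·A²)

Multiplying the contributions: [A] · [kg·m²/(s³·A²)]
Adding exponents of each base unit: kg: 1, m: 2, s: -3, A: -1
SI base units of voltage: kg·m²/(s³·A)

The claimed units kg·m²/(s³·A) match the derived units, so the claim is correct.

Answer: Yes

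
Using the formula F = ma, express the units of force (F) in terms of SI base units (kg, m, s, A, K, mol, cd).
Units of each symbol in F = ma:
  m (mass): kg
  a (acceleration): m/s²

Multiplying the contributions: [kg] · [m/s²]
Adding exponents of each base unit: kg: 1, m: 1, s: -2
SI base units of force: kg·m/s²

Answer: kg·m/s²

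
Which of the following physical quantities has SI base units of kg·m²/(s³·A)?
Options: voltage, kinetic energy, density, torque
Checking the SI base units of each option:
  voltage (V = IR): kg·m²/(s³·A)  ✓ matches
  kinetic energy (E = ½mv²): kg·m²/s²  ✗
  density (ρ = m/V): kg/m³  ✗
  torque (τ = Fr): kg·m²/s²  ✗

Only voltage has units kg·m²/(s³·A).

Answer: voltage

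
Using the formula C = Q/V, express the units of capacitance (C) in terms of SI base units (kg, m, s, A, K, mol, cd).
Units of each symbol in C = Q/V:
  Q (charge, in coulombs): s·A
  V (voltage, in volts): kg·m²/(s³·A)  → in the denominator, contributes s³·A/(kg·m²)

Multiplying the contributions: [s·A] · [s³·A/(kg·m²)]
Adding exponents of each base unit: kg: -1, m: -2, s: 4, A: 2
SI base units of capacitance: s⁴·A²/(kg·m²)

Answer: s⁴·A²/(kg·m²)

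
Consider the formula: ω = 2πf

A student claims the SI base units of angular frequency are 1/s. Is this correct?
Units of each symbol in ω = 2πf:
  f (frequency): 1/s
  The factor 2π is dimensionless.

Multiplying the contributions: [1/s]
Adding exponents of each base unit: s: -1
SI base units of angular frequency: 1/s

The claimed units 1/s match the derived units, so the claim is correct.

Answer: Yes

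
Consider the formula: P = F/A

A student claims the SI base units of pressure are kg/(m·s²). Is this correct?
Units of each symbol in P = F/A:
  F (force): kg·m/s²
  A (area): m²  → in the denominator, contributes 1/m²

Multiplying the contributions: [kg·m/s²] · [1/m²]
Adding exponents of each base unit: kg: 1, m: -1, s: -2
SI base units of pressure: kg/(m·s²)

The claimed units kg/(m·s²) match the derived units, so the claim is correct.

Answer: Yes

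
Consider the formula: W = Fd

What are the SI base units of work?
Units of each symbol in W = Fd:
  F (force): kg·m/s²
  d (displacement): m

Multiplying the contributions: [kg·m/s²] · [m]
Adding exponents of each base unit: kg: 1, m: 2, s: -2
SI base units of work: kg·m²/s²

Answer: kg·m²/s²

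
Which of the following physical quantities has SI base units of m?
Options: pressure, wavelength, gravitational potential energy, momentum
Checking the SI base units of each option:
  pressure (P = F/A): kg/(m·s²)  ✗
  wavelength (λ = v/f): m  ✓ matches
  gravitational potential energy (U = -GMm/r): kg·m²/s²  ✗
  momentum (p = mv): kg·m/s  ✗

Only wavelength has units m.

Answer: wavelength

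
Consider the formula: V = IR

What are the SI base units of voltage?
Units of each symbol in V = IR:
  I (current): A
  R (resistance, in ohms): kg·m²/(s³·A²)

Multiplying the contributions: [A] · [kg·m²/(s³·A²)]
Adding exponents of each base unit: kg: 1, m: 2, s: -3, A: -1
SI base units of voltage: kg·m²/(s³·A)

Answer: kg·m²/(s³·A)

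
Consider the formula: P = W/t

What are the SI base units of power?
Units of each symbol in P = W/t:
  W (work): kg·m²/s²
  t (time): s  → in the denominator, contributes 1/s

Multiplying the contributions: [kg·m²/s²] · [1/s]
Adding exponents of each base unit: kg: 1, m: 2, s: -3
SI base units of power: kg·m²/s³

Answer: kg·m²/s³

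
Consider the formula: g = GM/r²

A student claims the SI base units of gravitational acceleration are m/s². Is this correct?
Units of each symbol in g = GM/r²:
  G (gravitational constant): m³/(kg·s²)
  M (mass): kg
  r (distance): m  → to the power 2 in the denominator, contributes 1/m²

Multiplying the contributions: [m³/(kg·s²)] · [kg] · [1/m²]
Adding exponents of each base unit: m: 1, s: -2
SI base units of gravitational acceleration: m/s²

The claimed units m/s² match the derived units, so the claim is correct.

Answer: Yes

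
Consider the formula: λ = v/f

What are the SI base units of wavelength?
Units of each symbol in λ = v/f:
  v (wave speed): m/s
  f (frequency): 1/s  → in the denominator, contributes s

Multiplying the contributions: [m/s] · [s]
Adding exponents of each base unit: m: 1
SI base units of wavelength: m

Answer: m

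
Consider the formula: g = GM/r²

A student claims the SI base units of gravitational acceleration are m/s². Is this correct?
Units of each symbol in g = GM/r²:
  G (gravitational constant): m³/(kg·s²)
  M (mass): kg
  r (distance): m  → to the power 2 in the denominator, contributes 1/m²

Multiplying the contributions: [m³/(kg·s²)] · [kg] · [1/m²]
Adding exponents of each base unit: m: 1, s: -2
SI base units of gravitational acceleration: m/s²

The claimed units m/s² match the derived units, so the claim is correct.

Answer: Yes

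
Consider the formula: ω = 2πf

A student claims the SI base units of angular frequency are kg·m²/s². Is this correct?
Units of each symbol in ω = 2πf:
  f (frequency): 1/s
  The factor 2π is dimensionless.

Multiplying the contributions: [1/s]
Adding exponents of each base unit: s: -1
SI base units of angular frequency: 1/s

The claimed units kg·m²/s² (exponents kg: 1, m: 2, s: -2) do not match the derived units 1/s (exponents s: -1), so the claim is incorrect.

Answer: No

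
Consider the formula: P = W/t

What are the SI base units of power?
Units of each symbol in P = W/t:
  W (work): kg·m²/s²
  t (time): s  → in the denominator, contributes 1/s

Multiplying the contributions: [kg·m²/s²] · [1/s]
Adding exponents of each base unit: kg: 1, m: 2, s: -3
SI base units of power: kg·m²/s³

Answer: kg·m²/s³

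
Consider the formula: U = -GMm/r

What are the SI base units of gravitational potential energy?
Units of each symbol in U = -GMm/r:
  G (gravitational constant): m³/(kg·s²)
  M (mass): kg
  m (mass): kg
  r (distance): m  → in the denominator, contributes 1/m
  The minus sign does not affect the units.

Multiplying the contributions: [m³/(kg·s²)] · [kg] · [kg] · [1/m]
Adding exponents of each base unit: kg: 1, m: 2, s: -2
SI base units of gravitational potential energy: kg·m²/s²

Answer: kg·m²/s²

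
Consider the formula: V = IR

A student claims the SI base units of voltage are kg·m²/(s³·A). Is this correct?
Units of each symbol in V = IR:
  I (current): A
  R (resistance, in ohms): kg·m²/(s³·A²)

Multiplying the contributions: [A] · [kg·m²/(s³·A²)]
Adding exponents of each base unit: kg: 1, m: 2, s: -3, A: -1
SI base units of voltage: kg·m²/(s³·A)

The claimed units kg·m²/(s³·A) match the derived units, so the claim is correct.

Answer: Yes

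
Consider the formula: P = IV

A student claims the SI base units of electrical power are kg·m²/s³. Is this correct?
Units of each symbol in P = IV:
  I (current): A
  V (voltage, in volts): kg·m²/(s³·A)

Multiplying the contributions: [A] · [kg·m²/(s³·A)]
Adding exponents of each base unit: kg: 1, m: 2, s: -3
SI base units of electrical power: kg·m²/s³

The claimed units kg·m²/s³ match the derived units, so the claim is correct.

Answer: Yes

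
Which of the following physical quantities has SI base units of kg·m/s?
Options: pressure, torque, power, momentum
Checking the SI base units of each option:
  pressure (P = F/A): kg/(m·s²)  ✗
  torque (τ = Fr): kg·m²/s²  ✗
  power (P = W/t): kg·m²/s³  ✗
  momentum (p = mv): kg·m/s  ✓ matches

Only momentum has units kg·m/s.

Answer: momentum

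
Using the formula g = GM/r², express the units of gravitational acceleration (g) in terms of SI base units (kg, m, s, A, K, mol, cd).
Units of each symbol in g = GM/r²:
  G (gravitational constant): m³/(kg·s²)
  M (mass): kg
  r (distance): m  → to the power 2 in the denominator, contributes 1/m²

Multiplying the contributions: [m³/(kg·s²)] · [kg] · [1/m²]
Adding exponents of each base unit: m: 1, s: -2
SI base units of gravitational acceleration: m/s²

Answer: m/s²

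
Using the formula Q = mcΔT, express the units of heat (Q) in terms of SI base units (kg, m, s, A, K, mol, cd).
Units of each symbol in Q = mcΔT:
  m (mass): kg
  c (specific heat capacity, in J/(kg·K)): m²/(s²·K)
  ΔT (temperature change): K

Multiplying the contributions: [kg] · [m²/(s²·K)] · [K]
Adding exponents of each base unit: kg: 1, m: 2, s: -2
SI base units of heat: kg·m²/s²

Answer: kg·m²/s²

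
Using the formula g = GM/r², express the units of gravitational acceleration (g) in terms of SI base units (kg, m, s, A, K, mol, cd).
Units of each symbol in g = GM/r²:
  G (gravitational constant): m³/(kg·s²)
  M (mass): kg
  r (distance): m  → to the power 2 in the denominator, contributes 1/m²

Multiplying the contributions: [m³/(kg·s²)] · [kg] · [1/m²]
Adding exponents of each base unit: m: 1, s: -2
SI base units of gravitational acceleration: m/s²

Answer: m/s²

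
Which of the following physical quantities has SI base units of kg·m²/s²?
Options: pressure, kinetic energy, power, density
Checking the SI base units of each option:
  pressure (P = F/A): kg/(m·s²)  ✗
  kinetic energy (E = ½mv²): kg·m²/s²  ✓ matches
  power (P = W/t): kg·m²/s³  ✗
  density (ρ = m/V): kg/m³  ✗

Only kinetic energy has units kg·m²/s².

Answer: kinetic energy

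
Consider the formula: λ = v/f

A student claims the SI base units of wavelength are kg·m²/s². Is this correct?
Units of each symbol in λ = v/f:
  v (wave speed): m/s
  f (frequency): 1/s  → in the denominator, contributes s

Multiplying the contributions: [m/s] · [s]
Adding exponents of each base unit: m: 1
SI base units of wavelength: m

The claimed units kg·m²/s² (exponents kg: 1, m: 2, s: -2) do not match the derived units m (exponents m: 1), so the claim is incorrect.

Answer: No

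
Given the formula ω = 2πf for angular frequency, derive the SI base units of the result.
Units of each symbol in ω = 2πf:
  f (frequency): 1/s
  The factor 2π is dimensionless.

Multiplying the contributions: [1/s]
Adding exponents of each base unit: s: -1
SI base units of angular frequency: 1/s

Answer: 1/s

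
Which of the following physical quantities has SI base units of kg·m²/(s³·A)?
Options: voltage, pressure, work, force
Checking the SI base units of each option:
  voltage (V = IR): kg·m²/(s³·A)  ✓ matches
  pressure (P = F/A): kg/(m·s²)  ✗
  work (W = Fd): kg·m²/s²  ✗
  force (F = ma): kg·m/s²  ✗

Only voltage has units kg·m²/(s³·A).

Answer: voltage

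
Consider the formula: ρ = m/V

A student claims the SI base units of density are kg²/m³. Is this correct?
Units of each symbol in ρ = m/V:
  m (mass): kg
  V (volume): m³  → in the denominator, contributes 1/m³

Multiplying the contributions: [kg] · [1/m³]
Adding exponents of each base unit: kg: 1, m: -3
SI base units of density: kg/m³

The claimed units kg²/m³ (exponents kg: 2, m: -3) do not match the derived units kg/m³ (exponents kg: 1, m: -3), so the claim is incorrect.

Answer: No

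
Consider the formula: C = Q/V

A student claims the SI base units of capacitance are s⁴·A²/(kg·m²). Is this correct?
Units of each symbol in C = Q/V:
  Q (charge, in coulombs): s·A
  V (voltage, in volts): kg·m²/(s³·A)  → in the denominator, contributes s³·A/(kg·m²)

Multiplying the contributions: [s·A] · [s³·A/(kg·m²)]
Adding exponents of each base unit: kg: -1, m: -2, s: 4, A: 2
SI base units of capacitance: s⁴·A²/(kg·m²)

The claimed units s⁴·A²/(kg·m²) match the derived units, so the claim is correct.

Answer: Yes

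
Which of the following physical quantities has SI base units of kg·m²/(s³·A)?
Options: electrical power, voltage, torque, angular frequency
Checking the SI base units of each option:
  electrical power (P = IV): kg·m²/s³  ✗
  voltage (V = IR): kg·m²/(s³·A)  ✓ matches
  torque (τ = Fr): kg·m²/s²  ✗
  angular frequency (ω = 2πf): 1/s  ✗

Only voltage has units kg·m²/(s³·A).

Answer: voltage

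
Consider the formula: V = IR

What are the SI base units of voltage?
Units of each symbol in V = IR:
  I (current): A
  R (resistance, in ohms): kg·m²/(s³·A²)

Multiplying the contributions: [A] · [kg·m²/(s³·A²)]
Adding exponents of each base unit: kg: 1, m: 2, s: -3, A: -1
SI base units of voltage: kg·m²/(s³·A)

Answer: kg·m²/(s³·A)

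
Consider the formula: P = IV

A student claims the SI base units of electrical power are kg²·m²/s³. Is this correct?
Units of each symbol in P = IV:
  I (current): A
  V (voltage, in volts): kg·m²/(s³·A)

Multiplying the contributions: [A] · [kg·m²/(s³·A)]
Adding exponents of each base unit: kg: 1, m: 2, s: -3
SI base units of electrical power: kg·m²/s³

The claimed units kg²·m²/s³ (exponents kg: 2, m: 2, s: -3) do not match the derived units kg·m²/s³ (exponents kg: 1, m: 2, s: -3), so the claim is incorrect.

Answer: No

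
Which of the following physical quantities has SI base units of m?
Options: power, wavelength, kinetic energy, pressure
Checking the SI base units of each option:
  power (P = W/t): kg·m²/s³  ✗
  wavelength (λ = v/f): m  ✓ matches
  kinetic energy (E = ½mv²): kg·m²/s²  ✗
  pressure (P = F/A): kg/(m·s²)  ✗

Only wavelength has units m.

Answer: wavelength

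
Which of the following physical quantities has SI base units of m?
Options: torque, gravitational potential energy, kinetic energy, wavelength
Checking the SI base units of each option:
  torque (τ = Fr): kg·m²/s²  ✗
  gravitational potential energy (U = -GMm/r): kg·m²/s²  ✗
  kinetic energy (E = ½mv²): kg·m²/s²  ✗
  wavelength (λ = v/f): m  ✓ matches

Only wavelength has units m.

Answer: wavelength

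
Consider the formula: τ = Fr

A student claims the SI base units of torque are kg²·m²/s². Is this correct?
Units of each symbol in τ = Fr:
  F (force): kg·m/s²
  r (lever arm): m

Multiplying the contributions: [kg·m/s²] · [m]
Adding exponents of each base unit: kg: 1, m: 2, s: -2
SI base units of torque: kg·m²/s²

The claimed units kg²·m²/s² (exponents kg: 2, m: 2, s: -2) do not match the derived units kg·m²/s² (exponents kg: 1, m: 2, s: -2), so the claim is incorrect.

Answer: No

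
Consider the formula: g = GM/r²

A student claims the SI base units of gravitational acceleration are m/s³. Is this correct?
Units of each symbol in g = GM/r²:
  G (gravitational constant): m³/(kg·s²)
  M (mass): kg
  r (distance): m  → to the power 2 in the denominator, contributes 1/m²

Multiplying the contributions: [m³/(kg·s²)] · [kg] · [1/m²]
Adding exponents of each base unit: m: 1, s: -2
SI base units of gravitational acceleration: m/s²

The claimed units m/s³ (exponents m: 1, s: -3) do not match the derived units m/s² (exponents m: 1, s: -2), so the claim is incorrect.

Answer: No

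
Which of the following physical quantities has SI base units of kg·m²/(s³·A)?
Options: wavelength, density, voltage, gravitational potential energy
Checking the SI base units of each option:
  wavelength (λ = v/f): m  ✗
  density (ρ = m/V): kg/m³  ✗
  voltage (V = IR): kg·m²/(s³·A)  ✓ matches
  gravitational potential energy (U = -GMm/r): kg·m²/s²  ✗

Only voltage has units kg·m²/(s³·A).

Answer: voltage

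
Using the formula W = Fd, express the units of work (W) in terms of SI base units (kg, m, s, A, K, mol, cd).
Units of each symbol in W = Fd:
  F (force): kg·m/s²
  d (displacement): m

Multiplying the contributions: [kg·m/s²] · [m]
Adding exponents of each base unit: kg: 1, m: 2, s: -2
SI base units of work: kg·m²/s²

Answer: kg·m²/s²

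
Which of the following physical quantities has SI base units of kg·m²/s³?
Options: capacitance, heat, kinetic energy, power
Checking the SI base units of each option:
  capacitance (C = Q/V): s⁴·A²/(kg·m²)  ✗
  heat (Q = mcΔT): kg·m²/s²  ✗
  kinetic energy (E = ½mv²): kg·m²/s²  ✗
  power (P = W/t): kg·m²/s³  ✓ matches

Only power has units kg·m²/s³.

Answer: power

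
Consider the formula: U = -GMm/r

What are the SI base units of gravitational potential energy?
Units of each symbol in U = -GMm/r:
  G (gravitational constant): m³/(kg·s²)
  M (mass): kg
  m (mass): kg
  r (distance): m  → in the denominator, contributes 1/m
  The minus sign does not affect the units.

Multiplying the contributions: [m³/(kg·s²)] · [kg] · [kg] · [1/m]
Adding exponents of each base unit: kg: 1, m: 2, s: -2
SI base units of gravitational potential energy: kg·m²/s²

Answer: kg·m²/s²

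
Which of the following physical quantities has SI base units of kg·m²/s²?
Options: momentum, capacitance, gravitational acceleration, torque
Checking the SI base units of each option:
  momentum (p = mv): kg·m/s  ✗
  capacitance (C = Q/V): s⁴·A²/(kg·m²)  ✗
  gravitational acceleration (g = GM/r²): m/s²  ✗
  torque (τ = Fr): kg·m²/s²  ✓ matches

Only torque has units kg·m²/s².

Answer: torque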